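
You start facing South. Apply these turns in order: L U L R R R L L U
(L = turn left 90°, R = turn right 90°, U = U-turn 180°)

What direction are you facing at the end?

Answer: Final heading: East

Derivation:
Start: South
  L (left (90° counter-clockwise)) -> East
  U (U-turn (180°)) -> West
  L (left (90° counter-clockwise)) -> South
  R (right (90° clockwise)) -> West
  R (right (90° clockwise)) -> North
  R (right (90° clockwise)) -> East
  L (left (90° counter-clockwise)) -> North
  L (left (90° counter-clockwise)) -> West
  U (U-turn (180°)) -> East
Final: East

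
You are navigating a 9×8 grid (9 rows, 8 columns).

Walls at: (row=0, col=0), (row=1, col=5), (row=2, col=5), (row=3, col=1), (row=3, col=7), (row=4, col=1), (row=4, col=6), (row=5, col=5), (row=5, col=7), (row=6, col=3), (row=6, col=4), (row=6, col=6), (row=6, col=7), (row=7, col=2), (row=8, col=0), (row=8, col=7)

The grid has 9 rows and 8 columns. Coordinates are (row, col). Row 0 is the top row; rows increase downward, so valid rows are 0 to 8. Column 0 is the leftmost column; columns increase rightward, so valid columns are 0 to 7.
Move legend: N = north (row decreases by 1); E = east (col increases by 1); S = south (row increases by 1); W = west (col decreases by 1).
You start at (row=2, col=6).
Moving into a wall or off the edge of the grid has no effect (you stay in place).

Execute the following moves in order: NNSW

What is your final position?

Answer: Final position: (row=1, col=6)

Derivation:
Start: (row=2, col=6)
  N (north): (row=2, col=6) -> (row=1, col=6)
  N (north): (row=1, col=6) -> (row=0, col=6)
  S (south): (row=0, col=6) -> (row=1, col=6)
  W (west): blocked, stay at (row=1, col=6)
Final: (row=1, col=6)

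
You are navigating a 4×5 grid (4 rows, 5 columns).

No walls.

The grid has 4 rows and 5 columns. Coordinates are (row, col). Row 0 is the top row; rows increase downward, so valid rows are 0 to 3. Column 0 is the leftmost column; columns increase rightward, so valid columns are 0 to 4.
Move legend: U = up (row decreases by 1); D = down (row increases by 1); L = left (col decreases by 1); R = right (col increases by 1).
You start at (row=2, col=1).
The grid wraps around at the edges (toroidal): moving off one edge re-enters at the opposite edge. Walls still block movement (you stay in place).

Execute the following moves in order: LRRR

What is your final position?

Start: (row=2, col=1)
  L (left): (row=2, col=1) -> (row=2, col=0)
  R (right): (row=2, col=0) -> (row=2, col=1)
  R (right): (row=2, col=1) -> (row=2, col=2)
  R (right): (row=2, col=2) -> (row=2, col=3)
Final: (row=2, col=3)

Answer: Final position: (row=2, col=3)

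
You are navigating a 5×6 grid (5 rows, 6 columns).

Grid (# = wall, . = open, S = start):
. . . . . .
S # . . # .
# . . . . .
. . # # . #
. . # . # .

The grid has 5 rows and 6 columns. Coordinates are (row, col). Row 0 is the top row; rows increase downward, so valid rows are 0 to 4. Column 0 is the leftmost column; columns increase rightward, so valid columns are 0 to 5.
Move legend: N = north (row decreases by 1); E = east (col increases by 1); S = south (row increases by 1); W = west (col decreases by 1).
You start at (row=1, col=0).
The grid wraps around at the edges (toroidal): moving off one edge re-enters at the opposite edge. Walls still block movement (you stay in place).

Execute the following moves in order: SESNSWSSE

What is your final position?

Start: (row=1, col=0)
  S (south): blocked, stay at (row=1, col=0)
  E (east): blocked, stay at (row=1, col=0)
  S (south): blocked, stay at (row=1, col=0)
  N (north): (row=1, col=0) -> (row=0, col=0)
  S (south): (row=0, col=0) -> (row=1, col=0)
  W (west): (row=1, col=0) -> (row=1, col=5)
  S (south): (row=1, col=5) -> (row=2, col=5)
  S (south): blocked, stay at (row=2, col=5)
  E (east): blocked, stay at (row=2, col=5)
Final: (row=2, col=5)

Answer: Final position: (row=2, col=5)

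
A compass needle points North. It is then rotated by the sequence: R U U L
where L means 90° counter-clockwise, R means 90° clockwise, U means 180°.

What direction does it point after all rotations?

Answer: Final heading: North

Derivation:
Start: North
  R (right (90° clockwise)) -> East
  U (U-turn (180°)) -> West
  U (U-turn (180°)) -> East
  L (left (90° counter-clockwise)) -> North
Final: North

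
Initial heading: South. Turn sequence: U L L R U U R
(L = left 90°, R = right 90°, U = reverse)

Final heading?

Answer: Final heading: North

Derivation:
Start: South
  U (U-turn (180°)) -> North
  L (left (90° counter-clockwise)) -> West
  L (left (90° counter-clockwise)) -> South
  R (right (90° clockwise)) -> West
  U (U-turn (180°)) -> East
  U (U-turn (180°)) -> West
  R (right (90° clockwise)) -> North
Final: North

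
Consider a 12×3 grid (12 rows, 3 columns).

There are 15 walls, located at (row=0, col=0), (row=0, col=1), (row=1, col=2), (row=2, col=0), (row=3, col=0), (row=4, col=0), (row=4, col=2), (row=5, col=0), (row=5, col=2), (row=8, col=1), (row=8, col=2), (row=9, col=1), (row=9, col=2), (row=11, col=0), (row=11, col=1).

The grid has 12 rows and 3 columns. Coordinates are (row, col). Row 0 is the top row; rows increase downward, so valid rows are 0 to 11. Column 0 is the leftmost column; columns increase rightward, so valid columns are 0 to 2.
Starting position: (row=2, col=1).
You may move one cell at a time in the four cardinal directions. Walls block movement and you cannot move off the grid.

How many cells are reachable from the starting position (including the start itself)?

Answer: Reachable cells: 20

Derivation:
BFS flood-fill from (row=2, col=1):
  Distance 0: (row=2, col=1)
  Distance 1: (row=1, col=1), (row=2, col=2), (row=3, col=1)
  Distance 2: (row=1, col=0), (row=3, col=2), (row=4, col=1)
  Distance 3: (row=5, col=1)
  Distance 4: (row=6, col=1)
  Distance 5: (row=6, col=0), (row=6, col=2), (row=7, col=1)
  Distance 6: (row=7, col=0), (row=7, col=2)
  Distance 7: (row=8, col=0)
  Distance 8: (row=9, col=0)
  Distance 9: (row=10, col=0)
  Distance 10: (row=10, col=1)
  Distance 11: (row=10, col=2)
  Distance 12: (row=11, col=2)
Total reachable: 20 (grid has 21 open cells total)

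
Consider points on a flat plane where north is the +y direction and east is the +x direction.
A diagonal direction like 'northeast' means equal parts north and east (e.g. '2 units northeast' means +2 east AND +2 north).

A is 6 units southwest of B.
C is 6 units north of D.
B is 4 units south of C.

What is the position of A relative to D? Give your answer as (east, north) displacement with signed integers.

Answer: A is at (east=-6, north=-4) relative to D.

Derivation:
Place D at the origin (east=0, north=0).
  C is 6 units north of D: delta (east=+0, north=+6); C at (east=0, north=6).
  B is 4 units south of C: delta (east=+0, north=-4); B at (east=0, north=2).
  A is 6 units southwest of B: delta (east=-6, north=-6); A at (east=-6, north=-4).
Therefore A relative to D: (east=-6, north=-4).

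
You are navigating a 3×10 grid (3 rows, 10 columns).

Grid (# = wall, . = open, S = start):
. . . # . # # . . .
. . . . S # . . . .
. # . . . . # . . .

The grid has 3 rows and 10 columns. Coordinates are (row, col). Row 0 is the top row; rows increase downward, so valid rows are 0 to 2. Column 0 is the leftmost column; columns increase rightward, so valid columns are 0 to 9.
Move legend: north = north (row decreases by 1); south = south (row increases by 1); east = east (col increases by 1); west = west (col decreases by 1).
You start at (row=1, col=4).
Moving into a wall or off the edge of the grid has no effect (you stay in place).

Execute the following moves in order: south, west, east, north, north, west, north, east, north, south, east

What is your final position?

Start: (row=1, col=4)
  south (south): (row=1, col=4) -> (row=2, col=4)
  west (west): (row=2, col=4) -> (row=2, col=3)
  east (east): (row=2, col=3) -> (row=2, col=4)
  north (north): (row=2, col=4) -> (row=1, col=4)
  north (north): (row=1, col=4) -> (row=0, col=4)
  west (west): blocked, stay at (row=0, col=4)
  north (north): blocked, stay at (row=0, col=4)
  east (east): blocked, stay at (row=0, col=4)
  north (north): blocked, stay at (row=0, col=4)
  south (south): (row=0, col=4) -> (row=1, col=4)
  east (east): blocked, stay at (row=1, col=4)
Final: (row=1, col=4)

Answer: Final position: (row=1, col=4)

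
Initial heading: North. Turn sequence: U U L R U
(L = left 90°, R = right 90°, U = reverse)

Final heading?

Answer: Final heading: South

Derivation:
Start: North
  U (U-turn (180°)) -> South
  U (U-turn (180°)) -> North
  L (left (90° counter-clockwise)) -> West
  R (right (90° clockwise)) -> North
  U (U-turn (180°)) -> South
Final: South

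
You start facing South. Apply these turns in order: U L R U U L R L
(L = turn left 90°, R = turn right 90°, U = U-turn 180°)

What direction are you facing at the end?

Start: South
  U (U-turn (180°)) -> North
  L (left (90° counter-clockwise)) -> West
  R (right (90° clockwise)) -> North
  U (U-turn (180°)) -> South
  U (U-turn (180°)) -> North
  L (left (90° counter-clockwise)) -> West
  R (right (90° clockwise)) -> North
  L (left (90° counter-clockwise)) -> West
Final: West

Answer: Final heading: West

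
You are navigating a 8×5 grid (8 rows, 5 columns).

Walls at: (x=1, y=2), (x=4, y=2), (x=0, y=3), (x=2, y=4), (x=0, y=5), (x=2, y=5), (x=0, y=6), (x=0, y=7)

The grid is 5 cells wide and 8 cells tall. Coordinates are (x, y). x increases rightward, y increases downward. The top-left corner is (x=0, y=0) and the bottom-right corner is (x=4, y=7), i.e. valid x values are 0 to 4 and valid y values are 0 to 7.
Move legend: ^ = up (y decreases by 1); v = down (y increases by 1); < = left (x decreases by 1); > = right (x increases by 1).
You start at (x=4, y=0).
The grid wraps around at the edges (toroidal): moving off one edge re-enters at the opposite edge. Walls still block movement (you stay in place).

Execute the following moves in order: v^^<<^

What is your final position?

Start: (x=4, y=0)
  v (down): (x=4, y=0) -> (x=4, y=1)
  ^ (up): (x=4, y=1) -> (x=4, y=0)
  ^ (up): (x=4, y=0) -> (x=4, y=7)
  < (left): (x=4, y=7) -> (x=3, y=7)
  < (left): (x=3, y=7) -> (x=2, y=7)
  ^ (up): (x=2, y=7) -> (x=2, y=6)
Final: (x=2, y=6)

Answer: Final position: (x=2, y=6)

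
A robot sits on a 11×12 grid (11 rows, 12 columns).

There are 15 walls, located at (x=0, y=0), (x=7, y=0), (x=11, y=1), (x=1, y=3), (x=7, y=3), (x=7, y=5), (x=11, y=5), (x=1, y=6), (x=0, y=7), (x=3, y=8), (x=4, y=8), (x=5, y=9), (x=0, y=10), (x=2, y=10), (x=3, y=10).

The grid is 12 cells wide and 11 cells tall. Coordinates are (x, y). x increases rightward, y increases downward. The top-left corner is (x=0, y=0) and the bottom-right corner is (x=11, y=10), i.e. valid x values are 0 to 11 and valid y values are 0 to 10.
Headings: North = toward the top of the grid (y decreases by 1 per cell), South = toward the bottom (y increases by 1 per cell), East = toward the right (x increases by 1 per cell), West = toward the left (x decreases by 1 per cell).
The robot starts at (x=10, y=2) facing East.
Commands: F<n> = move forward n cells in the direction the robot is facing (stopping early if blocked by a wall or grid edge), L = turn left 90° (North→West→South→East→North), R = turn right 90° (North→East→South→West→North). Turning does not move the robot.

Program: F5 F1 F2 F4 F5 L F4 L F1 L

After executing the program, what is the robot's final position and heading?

Start: (x=10, y=2), facing East
  F5: move forward 1/5 (blocked), now at (x=11, y=2)
  F1: move forward 0/1 (blocked), now at (x=11, y=2)
  F2: move forward 0/2 (blocked), now at (x=11, y=2)
  F4: move forward 0/4 (blocked), now at (x=11, y=2)
  F5: move forward 0/5 (blocked), now at (x=11, y=2)
  L: turn left, now facing North
  F4: move forward 0/4 (blocked), now at (x=11, y=2)
  L: turn left, now facing West
  F1: move forward 1, now at (x=10, y=2)
  L: turn left, now facing South
Final: (x=10, y=2), facing South

Answer: Final position: (x=10, y=2), facing South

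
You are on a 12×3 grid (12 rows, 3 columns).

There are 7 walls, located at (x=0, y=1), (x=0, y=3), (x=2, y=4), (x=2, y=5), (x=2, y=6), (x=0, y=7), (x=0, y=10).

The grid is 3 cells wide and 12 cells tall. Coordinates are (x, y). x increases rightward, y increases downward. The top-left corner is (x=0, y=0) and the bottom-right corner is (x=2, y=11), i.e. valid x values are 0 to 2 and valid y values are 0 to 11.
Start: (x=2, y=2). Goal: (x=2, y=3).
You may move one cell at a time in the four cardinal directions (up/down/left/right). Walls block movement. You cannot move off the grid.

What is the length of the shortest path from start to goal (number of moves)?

Answer: Shortest path length: 1

Derivation:
BFS from (x=2, y=2) until reaching (x=2, y=3):
  Distance 0: (x=2, y=2)
  Distance 1: (x=2, y=1), (x=1, y=2), (x=2, y=3)  <- goal reached here
One shortest path (1 moves): (x=2, y=2) -> (x=2, y=3)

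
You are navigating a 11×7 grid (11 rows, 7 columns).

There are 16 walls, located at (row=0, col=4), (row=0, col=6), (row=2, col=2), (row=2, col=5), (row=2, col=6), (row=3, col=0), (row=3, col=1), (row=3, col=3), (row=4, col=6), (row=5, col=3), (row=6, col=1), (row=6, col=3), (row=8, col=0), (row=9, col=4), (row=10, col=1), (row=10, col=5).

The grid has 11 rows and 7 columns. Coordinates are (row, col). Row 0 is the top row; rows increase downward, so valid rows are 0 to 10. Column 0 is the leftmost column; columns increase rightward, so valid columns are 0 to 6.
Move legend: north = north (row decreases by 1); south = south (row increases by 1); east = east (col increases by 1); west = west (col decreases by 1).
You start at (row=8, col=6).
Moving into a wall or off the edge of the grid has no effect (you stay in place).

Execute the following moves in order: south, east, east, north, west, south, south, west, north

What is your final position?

Answer: Final position: (row=8, col=5)

Derivation:
Start: (row=8, col=6)
  south (south): (row=8, col=6) -> (row=9, col=6)
  east (east): blocked, stay at (row=9, col=6)
  east (east): blocked, stay at (row=9, col=6)
  north (north): (row=9, col=6) -> (row=8, col=6)
  west (west): (row=8, col=6) -> (row=8, col=5)
  south (south): (row=8, col=5) -> (row=9, col=5)
  south (south): blocked, stay at (row=9, col=5)
  west (west): blocked, stay at (row=9, col=5)
  north (north): (row=9, col=5) -> (row=8, col=5)
Final: (row=8, col=5)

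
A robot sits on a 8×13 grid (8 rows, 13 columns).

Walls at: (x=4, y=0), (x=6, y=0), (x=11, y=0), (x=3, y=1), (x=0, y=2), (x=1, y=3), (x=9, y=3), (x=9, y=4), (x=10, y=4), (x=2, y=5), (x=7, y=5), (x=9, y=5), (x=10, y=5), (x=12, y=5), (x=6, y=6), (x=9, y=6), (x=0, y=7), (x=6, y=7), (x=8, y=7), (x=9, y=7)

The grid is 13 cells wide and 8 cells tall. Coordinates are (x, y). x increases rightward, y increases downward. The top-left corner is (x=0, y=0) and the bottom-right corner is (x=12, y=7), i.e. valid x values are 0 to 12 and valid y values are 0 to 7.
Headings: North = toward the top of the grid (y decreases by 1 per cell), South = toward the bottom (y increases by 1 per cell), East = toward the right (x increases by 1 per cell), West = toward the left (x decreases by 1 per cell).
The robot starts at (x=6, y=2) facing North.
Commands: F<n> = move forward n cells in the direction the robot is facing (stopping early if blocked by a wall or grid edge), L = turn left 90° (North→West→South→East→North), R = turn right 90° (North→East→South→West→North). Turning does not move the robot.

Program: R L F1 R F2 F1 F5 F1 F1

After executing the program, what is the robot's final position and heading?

Start: (x=6, y=2), facing North
  R: turn right, now facing East
  L: turn left, now facing North
  F1: move forward 1, now at (x=6, y=1)
  R: turn right, now facing East
  F2: move forward 2, now at (x=8, y=1)
  F1: move forward 1, now at (x=9, y=1)
  F5: move forward 3/5 (blocked), now at (x=12, y=1)
  F1: move forward 0/1 (blocked), now at (x=12, y=1)
  F1: move forward 0/1 (blocked), now at (x=12, y=1)
Final: (x=12, y=1), facing East

Answer: Final position: (x=12, y=1), facing East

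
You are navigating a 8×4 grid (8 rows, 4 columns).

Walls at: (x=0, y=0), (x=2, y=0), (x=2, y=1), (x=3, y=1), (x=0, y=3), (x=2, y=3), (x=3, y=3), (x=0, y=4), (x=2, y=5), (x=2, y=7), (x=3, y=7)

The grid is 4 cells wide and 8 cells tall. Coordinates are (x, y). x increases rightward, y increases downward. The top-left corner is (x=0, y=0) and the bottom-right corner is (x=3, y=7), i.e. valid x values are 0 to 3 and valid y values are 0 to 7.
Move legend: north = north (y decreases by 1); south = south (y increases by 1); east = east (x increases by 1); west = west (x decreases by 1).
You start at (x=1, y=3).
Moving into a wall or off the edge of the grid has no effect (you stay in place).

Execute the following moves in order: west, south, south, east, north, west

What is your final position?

Start: (x=1, y=3)
  west (west): blocked, stay at (x=1, y=3)
  south (south): (x=1, y=3) -> (x=1, y=4)
  south (south): (x=1, y=4) -> (x=1, y=5)
  east (east): blocked, stay at (x=1, y=5)
  north (north): (x=1, y=5) -> (x=1, y=4)
  west (west): blocked, stay at (x=1, y=4)
Final: (x=1, y=4)

Answer: Final position: (x=1, y=4)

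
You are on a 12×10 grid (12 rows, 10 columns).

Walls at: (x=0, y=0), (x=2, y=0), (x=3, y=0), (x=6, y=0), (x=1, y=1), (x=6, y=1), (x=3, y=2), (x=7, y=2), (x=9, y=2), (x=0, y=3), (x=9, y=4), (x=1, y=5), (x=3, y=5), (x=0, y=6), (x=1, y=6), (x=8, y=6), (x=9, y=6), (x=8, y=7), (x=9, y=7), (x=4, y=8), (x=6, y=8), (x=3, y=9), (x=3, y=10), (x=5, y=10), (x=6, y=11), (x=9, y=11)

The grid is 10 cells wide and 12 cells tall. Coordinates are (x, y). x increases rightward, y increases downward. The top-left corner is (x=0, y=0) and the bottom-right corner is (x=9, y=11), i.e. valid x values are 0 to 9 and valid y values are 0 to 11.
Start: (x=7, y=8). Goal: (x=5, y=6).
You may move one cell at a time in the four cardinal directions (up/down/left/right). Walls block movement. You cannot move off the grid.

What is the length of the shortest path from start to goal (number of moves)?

Answer: Shortest path length: 4

Derivation:
BFS from (x=7, y=8) until reaching (x=5, y=6):
  Distance 0: (x=7, y=8)
  Distance 1: (x=7, y=7), (x=8, y=8), (x=7, y=9)
  Distance 2: (x=7, y=6), (x=6, y=7), (x=9, y=8), (x=6, y=9), (x=8, y=9), (x=7, y=10)
  Distance 3: (x=7, y=5), (x=6, y=6), (x=5, y=7), (x=5, y=9), (x=9, y=9), (x=6, y=10), (x=8, y=10), (x=7, y=11)
  Distance 4: (x=7, y=4), (x=6, y=5), (x=8, y=5), (x=5, y=6), (x=4, y=7), (x=5, y=8), (x=4, y=9), (x=9, y=10), (x=8, y=11)  <- goal reached here
One shortest path (4 moves): (x=7, y=8) -> (x=7, y=7) -> (x=6, y=7) -> (x=5, y=7) -> (x=5, y=6)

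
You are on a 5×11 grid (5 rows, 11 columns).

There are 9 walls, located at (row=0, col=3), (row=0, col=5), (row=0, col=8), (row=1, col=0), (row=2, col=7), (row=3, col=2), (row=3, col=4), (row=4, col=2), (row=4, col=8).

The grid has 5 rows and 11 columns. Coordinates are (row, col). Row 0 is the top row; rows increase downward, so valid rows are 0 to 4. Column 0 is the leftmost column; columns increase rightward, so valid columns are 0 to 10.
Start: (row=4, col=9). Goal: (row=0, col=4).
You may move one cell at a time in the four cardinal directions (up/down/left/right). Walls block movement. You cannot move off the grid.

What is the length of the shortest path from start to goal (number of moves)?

BFS from (row=4, col=9) until reaching (row=0, col=4):
  Distance 0: (row=4, col=9)
  Distance 1: (row=3, col=9), (row=4, col=10)
  Distance 2: (row=2, col=9), (row=3, col=8), (row=3, col=10)
  Distance 3: (row=1, col=9), (row=2, col=8), (row=2, col=10), (row=3, col=7)
  Distance 4: (row=0, col=9), (row=1, col=8), (row=1, col=10), (row=3, col=6), (row=4, col=7)
  Distance 5: (row=0, col=10), (row=1, col=7), (row=2, col=6), (row=3, col=5), (row=4, col=6)
  Distance 6: (row=0, col=7), (row=1, col=6), (row=2, col=5), (row=4, col=5)
  Distance 7: (row=0, col=6), (row=1, col=5), (row=2, col=4), (row=4, col=4)
  Distance 8: (row=1, col=4), (row=2, col=3), (row=4, col=3)
  Distance 9: (row=0, col=4), (row=1, col=3), (row=2, col=2), (row=3, col=3)  <- goal reached here
One shortest path (9 moves): (row=4, col=9) -> (row=3, col=9) -> (row=3, col=8) -> (row=3, col=7) -> (row=3, col=6) -> (row=3, col=5) -> (row=2, col=5) -> (row=2, col=4) -> (row=1, col=4) -> (row=0, col=4)

Answer: Shortest path length: 9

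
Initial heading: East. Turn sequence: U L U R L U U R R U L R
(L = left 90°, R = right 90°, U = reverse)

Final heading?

Answer: Final heading: North

Derivation:
Start: East
  U (U-turn (180°)) -> West
  L (left (90° counter-clockwise)) -> South
  U (U-turn (180°)) -> North
  R (right (90° clockwise)) -> East
  L (left (90° counter-clockwise)) -> North
  U (U-turn (180°)) -> South
  U (U-turn (180°)) -> North
  R (right (90° clockwise)) -> East
  R (right (90° clockwise)) -> South
  U (U-turn (180°)) -> North
  L (left (90° counter-clockwise)) -> West
  R (right (90° clockwise)) -> North
Final: North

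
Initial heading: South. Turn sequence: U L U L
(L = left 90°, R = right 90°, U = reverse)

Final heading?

Answer: Final heading: North

Derivation:
Start: South
  U (U-turn (180°)) -> North
  L (left (90° counter-clockwise)) -> West
  U (U-turn (180°)) -> East
  L (left (90° counter-clockwise)) -> North
Final: North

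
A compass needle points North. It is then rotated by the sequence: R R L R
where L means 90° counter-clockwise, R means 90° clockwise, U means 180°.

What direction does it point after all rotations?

Start: North
  R (right (90° clockwise)) -> East
  R (right (90° clockwise)) -> South
  L (left (90° counter-clockwise)) -> East
  R (right (90° clockwise)) -> South
Final: South

Answer: Final heading: South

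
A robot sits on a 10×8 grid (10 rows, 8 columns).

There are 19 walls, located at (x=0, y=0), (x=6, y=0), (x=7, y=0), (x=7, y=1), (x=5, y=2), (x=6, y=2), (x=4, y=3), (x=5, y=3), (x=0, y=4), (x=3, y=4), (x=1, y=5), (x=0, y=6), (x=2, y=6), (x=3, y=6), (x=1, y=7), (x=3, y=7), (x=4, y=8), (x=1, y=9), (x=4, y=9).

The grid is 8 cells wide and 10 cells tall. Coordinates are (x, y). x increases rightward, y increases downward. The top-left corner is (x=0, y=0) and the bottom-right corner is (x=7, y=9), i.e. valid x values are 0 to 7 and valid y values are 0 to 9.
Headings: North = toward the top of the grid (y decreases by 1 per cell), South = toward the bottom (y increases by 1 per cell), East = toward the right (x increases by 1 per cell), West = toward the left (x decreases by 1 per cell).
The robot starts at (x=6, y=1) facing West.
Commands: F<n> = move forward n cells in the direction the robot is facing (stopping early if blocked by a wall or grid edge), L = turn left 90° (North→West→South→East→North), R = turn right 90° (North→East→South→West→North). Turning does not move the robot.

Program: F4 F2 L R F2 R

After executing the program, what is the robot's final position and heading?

Start: (x=6, y=1), facing West
  F4: move forward 4, now at (x=2, y=1)
  F2: move forward 2, now at (x=0, y=1)
  L: turn left, now facing South
  R: turn right, now facing West
  F2: move forward 0/2 (blocked), now at (x=0, y=1)
  R: turn right, now facing North
Final: (x=0, y=1), facing North

Answer: Final position: (x=0, y=1), facing North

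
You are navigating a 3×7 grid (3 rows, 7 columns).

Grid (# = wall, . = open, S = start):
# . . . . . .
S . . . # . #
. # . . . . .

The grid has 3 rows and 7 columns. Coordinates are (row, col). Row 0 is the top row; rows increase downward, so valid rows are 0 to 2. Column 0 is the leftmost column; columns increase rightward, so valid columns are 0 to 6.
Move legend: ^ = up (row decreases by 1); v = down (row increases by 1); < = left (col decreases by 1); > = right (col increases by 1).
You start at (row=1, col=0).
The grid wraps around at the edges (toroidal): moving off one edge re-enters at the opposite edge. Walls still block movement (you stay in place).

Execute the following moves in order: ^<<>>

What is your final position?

Answer: Final position: (row=1, col=2)

Derivation:
Start: (row=1, col=0)
  ^ (up): blocked, stay at (row=1, col=0)
  < (left): blocked, stay at (row=1, col=0)
  < (left): blocked, stay at (row=1, col=0)
  > (right): (row=1, col=0) -> (row=1, col=1)
  > (right): (row=1, col=1) -> (row=1, col=2)
Final: (row=1, col=2)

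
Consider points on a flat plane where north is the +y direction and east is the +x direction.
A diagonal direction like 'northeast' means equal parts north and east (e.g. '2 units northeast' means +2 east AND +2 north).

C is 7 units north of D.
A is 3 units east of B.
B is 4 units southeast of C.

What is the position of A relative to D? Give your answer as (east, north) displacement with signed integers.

Place D at the origin (east=0, north=0).
  C is 7 units north of D: delta (east=+0, north=+7); C at (east=0, north=7).
  B is 4 units southeast of C: delta (east=+4, north=-4); B at (east=4, north=3).
  A is 3 units east of B: delta (east=+3, north=+0); A at (east=7, north=3).
Therefore A relative to D: (east=7, north=3).

Answer: A is at (east=7, north=3) relative to D.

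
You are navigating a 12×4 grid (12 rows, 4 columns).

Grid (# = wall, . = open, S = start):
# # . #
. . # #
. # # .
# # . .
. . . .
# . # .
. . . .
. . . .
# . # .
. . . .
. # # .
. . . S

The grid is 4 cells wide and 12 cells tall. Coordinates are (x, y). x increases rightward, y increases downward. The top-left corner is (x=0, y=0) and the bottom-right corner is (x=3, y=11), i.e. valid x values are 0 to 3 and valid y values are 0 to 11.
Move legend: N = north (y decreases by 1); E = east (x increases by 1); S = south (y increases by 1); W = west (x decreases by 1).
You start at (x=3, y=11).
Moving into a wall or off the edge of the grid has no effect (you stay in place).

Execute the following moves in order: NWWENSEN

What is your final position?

Start: (x=3, y=11)
  N (north): (x=3, y=11) -> (x=3, y=10)
  W (west): blocked, stay at (x=3, y=10)
  W (west): blocked, stay at (x=3, y=10)
  E (east): blocked, stay at (x=3, y=10)
  N (north): (x=3, y=10) -> (x=3, y=9)
  S (south): (x=3, y=9) -> (x=3, y=10)
  E (east): blocked, stay at (x=3, y=10)
  N (north): (x=3, y=10) -> (x=3, y=9)
Final: (x=3, y=9)

Answer: Final position: (x=3, y=9)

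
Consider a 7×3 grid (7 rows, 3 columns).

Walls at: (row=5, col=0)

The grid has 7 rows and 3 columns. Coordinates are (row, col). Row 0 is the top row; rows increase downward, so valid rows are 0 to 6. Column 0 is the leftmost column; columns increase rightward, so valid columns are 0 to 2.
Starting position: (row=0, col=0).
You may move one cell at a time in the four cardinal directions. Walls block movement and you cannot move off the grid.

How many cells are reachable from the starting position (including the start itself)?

Answer: Reachable cells: 20

Derivation:
BFS flood-fill from (row=0, col=0):
  Distance 0: (row=0, col=0)
  Distance 1: (row=0, col=1), (row=1, col=0)
  Distance 2: (row=0, col=2), (row=1, col=1), (row=2, col=0)
  Distance 3: (row=1, col=2), (row=2, col=1), (row=3, col=0)
  Distance 4: (row=2, col=2), (row=3, col=1), (row=4, col=0)
  Distance 5: (row=3, col=2), (row=4, col=1)
  Distance 6: (row=4, col=2), (row=5, col=1)
  Distance 7: (row=5, col=2), (row=6, col=1)
  Distance 8: (row=6, col=0), (row=6, col=2)
Total reachable: 20 (grid has 20 open cells total)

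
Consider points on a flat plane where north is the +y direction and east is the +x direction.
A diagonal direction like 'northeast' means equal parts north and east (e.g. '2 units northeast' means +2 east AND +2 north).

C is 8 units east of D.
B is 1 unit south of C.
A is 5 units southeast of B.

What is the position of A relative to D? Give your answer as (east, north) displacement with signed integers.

Place D at the origin (east=0, north=0).
  C is 8 units east of D: delta (east=+8, north=+0); C at (east=8, north=0).
  B is 1 unit south of C: delta (east=+0, north=-1); B at (east=8, north=-1).
  A is 5 units southeast of B: delta (east=+5, north=-5); A at (east=13, north=-6).
Therefore A relative to D: (east=13, north=-6).

Answer: A is at (east=13, north=-6) relative to D.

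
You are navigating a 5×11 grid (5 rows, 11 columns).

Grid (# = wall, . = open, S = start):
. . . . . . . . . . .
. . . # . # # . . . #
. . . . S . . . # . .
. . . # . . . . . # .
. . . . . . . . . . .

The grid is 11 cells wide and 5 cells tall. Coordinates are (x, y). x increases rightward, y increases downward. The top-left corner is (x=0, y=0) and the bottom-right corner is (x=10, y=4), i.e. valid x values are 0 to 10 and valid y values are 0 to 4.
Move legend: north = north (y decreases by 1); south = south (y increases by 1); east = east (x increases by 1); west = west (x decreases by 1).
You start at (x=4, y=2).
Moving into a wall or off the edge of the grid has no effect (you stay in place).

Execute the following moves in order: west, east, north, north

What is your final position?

Answer: Final position: (x=4, y=0)

Derivation:
Start: (x=4, y=2)
  west (west): (x=4, y=2) -> (x=3, y=2)
  east (east): (x=3, y=2) -> (x=4, y=2)
  north (north): (x=4, y=2) -> (x=4, y=1)
  north (north): (x=4, y=1) -> (x=4, y=0)
Final: (x=4, y=0)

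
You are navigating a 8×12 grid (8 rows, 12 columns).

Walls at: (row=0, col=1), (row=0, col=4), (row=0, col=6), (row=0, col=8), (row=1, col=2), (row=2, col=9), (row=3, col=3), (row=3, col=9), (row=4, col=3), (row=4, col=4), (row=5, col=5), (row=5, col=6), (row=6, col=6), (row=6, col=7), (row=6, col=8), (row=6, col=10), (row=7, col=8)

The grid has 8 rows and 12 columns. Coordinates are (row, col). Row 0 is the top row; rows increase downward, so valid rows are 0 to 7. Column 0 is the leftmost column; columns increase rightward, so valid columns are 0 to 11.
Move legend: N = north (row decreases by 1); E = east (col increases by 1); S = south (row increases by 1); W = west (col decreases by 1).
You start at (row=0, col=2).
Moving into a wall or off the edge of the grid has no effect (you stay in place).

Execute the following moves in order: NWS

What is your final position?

Start: (row=0, col=2)
  N (north): blocked, stay at (row=0, col=2)
  W (west): blocked, stay at (row=0, col=2)
  S (south): blocked, stay at (row=0, col=2)
Final: (row=0, col=2)

Answer: Final position: (row=0, col=2)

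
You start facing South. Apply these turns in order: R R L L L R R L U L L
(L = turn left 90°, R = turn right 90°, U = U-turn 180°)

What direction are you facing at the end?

Start: South
  R (right (90° clockwise)) -> West
  R (right (90° clockwise)) -> North
  L (left (90° counter-clockwise)) -> West
  L (left (90° counter-clockwise)) -> South
  L (left (90° counter-clockwise)) -> East
  R (right (90° clockwise)) -> South
  R (right (90° clockwise)) -> West
  L (left (90° counter-clockwise)) -> South
  U (U-turn (180°)) -> North
  L (left (90° counter-clockwise)) -> West
  L (left (90° counter-clockwise)) -> South
Final: South

Answer: Final heading: South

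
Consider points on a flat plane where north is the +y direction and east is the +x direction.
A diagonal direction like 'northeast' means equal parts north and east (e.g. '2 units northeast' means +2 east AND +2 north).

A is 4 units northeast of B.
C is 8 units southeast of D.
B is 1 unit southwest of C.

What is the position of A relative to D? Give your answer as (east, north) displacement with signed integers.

Place D at the origin (east=0, north=0).
  C is 8 units southeast of D: delta (east=+8, north=-8); C at (east=8, north=-8).
  B is 1 unit southwest of C: delta (east=-1, north=-1); B at (east=7, north=-9).
  A is 4 units northeast of B: delta (east=+4, north=+4); A at (east=11, north=-5).
Therefore A relative to D: (east=11, north=-5).

Answer: A is at (east=11, north=-5) relative to D.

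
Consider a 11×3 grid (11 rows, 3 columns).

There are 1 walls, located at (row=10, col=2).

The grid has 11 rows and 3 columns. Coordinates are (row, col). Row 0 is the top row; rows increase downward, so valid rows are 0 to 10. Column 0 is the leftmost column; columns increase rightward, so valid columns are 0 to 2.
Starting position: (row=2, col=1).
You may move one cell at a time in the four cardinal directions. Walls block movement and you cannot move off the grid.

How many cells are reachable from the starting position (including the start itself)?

BFS flood-fill from (row=2, col=1):
  Distance 0: (row=2, col=1)
  Distance 1: (row=1, col=1), (row=2, col=0), (row=2, col=2), (row=3, col=1)
  Distance 2: (row=0, col=1), (row=1, col=0), (row=1, col=2), (row=3, col=0), (row=3, col=2), (row=4, col=1)
  Distance 3: (row=0, col=0), (row=0, col=2), (row=4, col=0), (row=4, col=2), (row=5, col=1)
  Distance 4: (row=5, col=0), (row=5, col=2), (row=6, col=1)
  Distance 5: (row=6, col=0), (row=6, col=2), (row=7, col=1)
  Distance 6: (row=7, col=0), (row=7, col=2), (row=8, col=1)
  Distance 7: (row=8, col=0), (row=8, col=2), (row=9, col=1)
  Distance 8: (row=9, col=0), (row=9, col=2), (row=10, col=1)
  Distance 9: (row=10, col=0)
Total reachable: 32 (grid has 32 open cells total)

Answer: Reachable cells: 32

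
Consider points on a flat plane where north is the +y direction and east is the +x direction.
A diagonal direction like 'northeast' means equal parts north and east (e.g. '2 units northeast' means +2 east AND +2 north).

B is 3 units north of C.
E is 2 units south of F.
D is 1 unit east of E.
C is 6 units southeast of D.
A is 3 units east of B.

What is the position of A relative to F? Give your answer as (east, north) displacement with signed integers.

Answer: A is at (east=10, north=-5) relative to F.

Derivation:
Place F at the origin (east=0, north=0).
  E is 2 units south of F: delta (east=+0, north=-2); E at (east=0, north=-2).
  D is 1 unit east of E: delta (east=+1, north=+0); D at (east=1, north=-2).
  C is 6 units southeast of D: delta (east=+6, north=-6); C at (east=7, north=-8).
  B is 3 units north of C: delta (east=+0, north=+3); B at (east=7, north=-5).
  A is 3 units east of B: delta (east=+3, north=+0); A at (east=10, north=-5).
Therefore A relative to F: (east=10, north=-5).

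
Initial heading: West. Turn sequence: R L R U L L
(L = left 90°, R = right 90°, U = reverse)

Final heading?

Start: West
  R (right (90° clockwise)) -> North
  L (left (90° counter-clockwise)) -> West
  R (right (90° clockwise)) -> North
  U (U-turn (180°)) -> South
  L (left (90° counter-clockwise)) -> East
  L (left (90° counter-clockwise)) -> North
Final: North

Answer: Final heading: North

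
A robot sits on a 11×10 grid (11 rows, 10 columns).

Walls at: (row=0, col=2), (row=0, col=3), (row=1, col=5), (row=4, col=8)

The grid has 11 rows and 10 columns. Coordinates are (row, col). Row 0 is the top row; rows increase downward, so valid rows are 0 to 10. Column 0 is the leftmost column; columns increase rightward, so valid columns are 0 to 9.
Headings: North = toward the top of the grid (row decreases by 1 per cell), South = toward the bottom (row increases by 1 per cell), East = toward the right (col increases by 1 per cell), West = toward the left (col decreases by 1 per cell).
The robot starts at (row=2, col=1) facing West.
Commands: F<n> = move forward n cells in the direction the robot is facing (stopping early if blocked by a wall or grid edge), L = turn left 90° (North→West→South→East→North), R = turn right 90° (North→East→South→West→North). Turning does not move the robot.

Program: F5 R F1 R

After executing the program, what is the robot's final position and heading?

Answer: Final position: (row=1, col=0), facing East

Derivation:
Start: (row=2, col=1), facing West
  F5: move forward 1/5 (blocked), now at (row=2, col=0)
  R: turn right, now facing North
  F1: move forward 1, now at (row=1, col=0)
  R: turn right, now facing East
Final: (row=1, col=0), facing East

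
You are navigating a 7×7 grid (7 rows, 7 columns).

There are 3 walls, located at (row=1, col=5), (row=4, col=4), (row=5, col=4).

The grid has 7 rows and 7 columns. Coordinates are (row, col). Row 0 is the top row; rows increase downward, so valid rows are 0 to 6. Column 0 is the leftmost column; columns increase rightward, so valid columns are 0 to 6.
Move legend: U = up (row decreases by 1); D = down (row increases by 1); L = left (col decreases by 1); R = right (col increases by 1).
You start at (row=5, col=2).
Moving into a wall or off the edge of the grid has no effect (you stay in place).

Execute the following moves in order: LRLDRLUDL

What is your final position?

Answer: Final position: (row=6, col=0)

Derivation:
Start: (row=5, col=2)
  L (left): (row=5, col=2) -> (row=5, col=1)
  R (right): (row=5, col=1) -> (row=5, col=2)
  L (left): (row=5, col=2) -> (row=5, col=1)
  D (down): (row=5, col=1) -> (row=6, col=1)
  R (right): (row=6, col=1) -> (row=6, col=2)
  L (left): (row=6, col=2) -> (row=6, col=1)
  U (up): (row=6, col=1) -> (row=5, col=1)
  D (down): (row=5, col=1) -> (row=6, col=1)
  L (left): (row=6, col=1) -> (row=6, col=0)
Final: (row=6, col=0)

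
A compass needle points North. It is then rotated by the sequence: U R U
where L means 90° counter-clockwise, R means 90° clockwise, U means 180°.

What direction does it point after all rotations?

Start: North
  U (U-turn (180°)) -> South
  R (right (90° clockwise)) -> West
  U (U-turn (180°)) -> East
Final: East

Answer: Final heading: East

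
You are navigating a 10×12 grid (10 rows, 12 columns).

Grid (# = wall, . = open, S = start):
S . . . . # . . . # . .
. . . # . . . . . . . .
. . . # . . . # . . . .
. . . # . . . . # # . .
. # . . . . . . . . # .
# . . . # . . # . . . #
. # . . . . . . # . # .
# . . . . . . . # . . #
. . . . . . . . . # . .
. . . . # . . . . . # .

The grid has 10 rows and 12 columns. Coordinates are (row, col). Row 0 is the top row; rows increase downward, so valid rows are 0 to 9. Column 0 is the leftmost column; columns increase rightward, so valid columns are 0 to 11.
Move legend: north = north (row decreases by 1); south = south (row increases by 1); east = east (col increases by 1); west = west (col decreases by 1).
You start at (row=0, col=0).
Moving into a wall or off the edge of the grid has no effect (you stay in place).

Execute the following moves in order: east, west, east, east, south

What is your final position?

Answer: Final position: (row=1, col=2)

Derivation:
Start: (row=0, col=0)
  east (east): (row=0, col=0) -> (row=0, col=1)
  west (west): (row=0, col=1) -> (row=0, col=0)
  east (east): (row=0, col=0) -> (row=0, col=1)
  east (east): (row=0, col=1) -> (row=0, col=2)
  south (south): (row=0, col=2) -> (row=1, col=2)
Final: (row=1, col=2)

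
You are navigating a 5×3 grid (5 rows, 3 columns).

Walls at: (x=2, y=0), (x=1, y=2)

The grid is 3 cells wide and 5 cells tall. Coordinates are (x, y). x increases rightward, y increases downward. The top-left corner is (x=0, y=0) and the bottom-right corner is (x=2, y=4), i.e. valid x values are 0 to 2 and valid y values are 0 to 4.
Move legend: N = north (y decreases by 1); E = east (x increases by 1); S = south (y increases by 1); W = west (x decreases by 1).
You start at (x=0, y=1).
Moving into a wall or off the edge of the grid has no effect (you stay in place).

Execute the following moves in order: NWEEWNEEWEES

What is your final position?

Start: (x=0, y=1)
  N (north): (x=0, y=1) -> (x=0, y=0)
  W (west): blocked, stay at (x=0, y=0)
  E (east): (x=0, y=0) -> (x=1, y=0)
  E (east): blocked, stay at (x=1, y=0)
  W (west): (x=1, y=0) -> (x=0, y=0)
  N (north): blocked, stay at (x=0, y=0)
  E (east): (x=0, y=0) -> (x=1, y=0)
  E (east): blocked, stay at (x=1, y=0)
  W (west): (x=1, y=0) -> (x=0, y=0)
  E (east): (x=0, y=0) -> (x=1, y=0)
  E (east): blocked, stay at (x=1, y=0)
  S (south): (x=1, y=0) -> (x=1, y=1)
Final: (x=1, y=1)

Answer: Final position: (x=1, y=1)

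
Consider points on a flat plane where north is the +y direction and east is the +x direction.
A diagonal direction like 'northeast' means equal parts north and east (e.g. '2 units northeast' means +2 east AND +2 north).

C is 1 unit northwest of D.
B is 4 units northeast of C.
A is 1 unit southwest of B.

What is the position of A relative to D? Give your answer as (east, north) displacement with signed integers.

Answer: A is at (east=2, north=4) relative to D.

Derivation:
Place D at the origin (east=0, north=0).
  C is 1 unit northwest of D: delta (east=-1, north=+1); C at (east=-1, north=1).
  B is 4 units northeast of C: delta (east=+4, north=+4); B at (east=3, north=5).
  A is 1 unit southwest of B: delta (east=-1, north=-1); A at (east=2, north=4).
Therefore A relative to D: (east=2, north=4).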